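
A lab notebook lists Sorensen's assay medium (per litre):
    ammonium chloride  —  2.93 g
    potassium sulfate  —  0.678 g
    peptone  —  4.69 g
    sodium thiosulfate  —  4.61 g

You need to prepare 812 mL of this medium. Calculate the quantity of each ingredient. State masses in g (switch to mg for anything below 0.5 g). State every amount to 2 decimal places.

ammonium chloride 2.38 g; potassium sulfate 0.55 g; peptone 3.81 g; sodium thiosulfate 3.74 g

Ratio of target to recipe volume: 812 / 1000 = 0.812.
ammonium chloride: 2.93 g × (812 mL / 1000 mL) = 2.38 g
potassium sulfate: 0.678 g × (812 mL / 1000 mL) = 0.55 g
peptone: 4.69 g × (812 mL / 1000 mL) = 3.81 g
sodium thiosulfate: 4.61 g × (812 mL / 1000 mL) = 3.74 g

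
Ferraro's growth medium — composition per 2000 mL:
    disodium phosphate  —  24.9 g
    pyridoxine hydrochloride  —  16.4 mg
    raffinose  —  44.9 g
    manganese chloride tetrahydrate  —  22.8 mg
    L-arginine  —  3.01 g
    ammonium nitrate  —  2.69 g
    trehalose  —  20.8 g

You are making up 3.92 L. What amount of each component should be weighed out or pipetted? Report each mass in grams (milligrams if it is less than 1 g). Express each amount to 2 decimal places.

Ratio of target to recipe volume: 3920 / 2000 = 1.96.
disodium phosphate: 24.9 g × (3920 mL / 2000 mL) = 48.80 g
pyridoxine hydrochloride: 16.4 mg × (3920 mL / 2000 mL) = 32.14 mg
raffinose: 44.9 g × (3920 mL / 2000 mL) = 88.00 g
manganese chloride tetrahydrate: 22.8 mg × (3920 mL / 2000 mL) = 44.69 mg
L-arginine: 3.01 g × (3920 mL / 2000 mL) = 5.90 g
ammonium nitrate: 2.69 g × (3920 mL / 2000 mL) = 5.27 g
trehalose: 20.8 g × (3920 mL / 2000 mL) = 40.77 g

disodium phosphate 48.80 g; pyridoxine hydrochloride 32.14 mg; raffinose 88.00 g; manganese chloride tetrahydrate 44.69 mg; L-arginine 5.90 g; ammonium nitrate 5.27 g; trehalose 40.77 g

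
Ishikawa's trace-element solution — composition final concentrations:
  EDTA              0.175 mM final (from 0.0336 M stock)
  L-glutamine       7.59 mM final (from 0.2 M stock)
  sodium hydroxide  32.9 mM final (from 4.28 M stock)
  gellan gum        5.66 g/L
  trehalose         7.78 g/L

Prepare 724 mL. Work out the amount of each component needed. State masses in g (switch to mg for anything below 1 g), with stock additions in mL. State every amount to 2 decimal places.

EDTA 3.77 mL; L-glutamine 27.48 mL; sodium hydroxide 5.57 mL; gellan gum 4.10 g; trehalose 5.63 g

Working volume: 724 mL = 0.724 L.
EDTA: V = C2·V2/C1 = 0.175 mM × 724 mL ÷ 33.6 mM = 3.77 mL
L-glutamine: V = C2·V2/C1 = 7.59 mM × 724 mL ÷ 200 mM = 27.48 mL
sodium hydroxide: dilute stock: 32.9 mM × 724 mL ÷ 4280 mM = 5.57 mL
gellan gum: 5.66 g/L × 0.724 L = 4.10 g
trehalose: 7.78 g/L × 0.724 L = 5.63 g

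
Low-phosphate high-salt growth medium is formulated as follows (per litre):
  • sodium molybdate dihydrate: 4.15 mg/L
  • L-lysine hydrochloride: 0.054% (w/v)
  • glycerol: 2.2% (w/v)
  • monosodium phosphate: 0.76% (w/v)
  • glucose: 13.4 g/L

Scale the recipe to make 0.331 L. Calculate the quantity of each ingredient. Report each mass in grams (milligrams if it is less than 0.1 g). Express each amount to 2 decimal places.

sodium molybdate dihydrate 1.37 mg; L-lysine hydrochloride 0.18 g; glycerol 7.28 g; monosodium phosphate 2.52 g; glucose 4.44 g

Scale factor relative to 1 L: 0.331.
sodium molybdate dihydrate: 4.15 mg/L × 0.331 L = 1.37 mg
L-lysine hydrochloride: 0.054 g per 100 mL × 331 mL ÷ 100 = 0.18 g
glycerol: 2.2% w/v = 22 g/L → 22 × 0.331 L = 7.28 g
monosodium phosphate: 0.76% w/v = 7.6 g/L → 7.6 × 0.331 L = 2.52 g
glucose: 13.4 g/L × 0.331 L = 4.44 g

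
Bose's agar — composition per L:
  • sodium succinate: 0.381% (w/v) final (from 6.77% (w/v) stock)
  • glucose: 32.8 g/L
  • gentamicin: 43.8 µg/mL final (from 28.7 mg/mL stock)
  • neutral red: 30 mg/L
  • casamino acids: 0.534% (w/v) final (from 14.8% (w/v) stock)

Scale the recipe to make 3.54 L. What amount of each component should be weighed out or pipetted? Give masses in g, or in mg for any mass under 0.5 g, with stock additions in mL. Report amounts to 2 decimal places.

Scale factor relative to 1 L: 3.54.
sodium succinate: V = C2·V2/C1 = 0.381% ÷ 6.77% × 3540 mL = 199.22 mL
glucose: 32.8 g/L × 3.54 L = 116.11 g
gentamicin: dilute stock: 43.8 µg/mL × 3540 mL ÷ 28700 µg/mL = 5.40 mL
neutral red: 30 mg/L × 3.54 L = 106.20 mg
casamino acids: C1V1 = C2V2 → 0.534% ÷ 14.8% × 3540 mL = 127.73 mL

sodium succinate 199.22 mL; glucose 116.11 g; gentamicin 5.40 mL; neutral red 106.20 mg; casamino acids 127.73 mL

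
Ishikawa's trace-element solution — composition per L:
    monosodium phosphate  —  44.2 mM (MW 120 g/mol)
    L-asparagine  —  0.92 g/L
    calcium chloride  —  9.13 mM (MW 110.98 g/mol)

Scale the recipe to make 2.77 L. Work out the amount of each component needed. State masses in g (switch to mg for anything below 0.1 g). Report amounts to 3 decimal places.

monosodium phosphate 14.692 g; L-asparagine 2.548 g; calcium chloride 2.807 g

Scale factor relative to 1 L: 2.77.
monosodium phosphate: 44.2 mmol/L × 120 g/mol × 2.77 L ÷ 1000 = 14.692 g
L-asparagine: 0.92 g/L × 2.77 L = 2.548 g
calcium chloride: 9.13 mmol/L × 110.98 g/mol × 2.77 L ÷ 1000 = 2.807 g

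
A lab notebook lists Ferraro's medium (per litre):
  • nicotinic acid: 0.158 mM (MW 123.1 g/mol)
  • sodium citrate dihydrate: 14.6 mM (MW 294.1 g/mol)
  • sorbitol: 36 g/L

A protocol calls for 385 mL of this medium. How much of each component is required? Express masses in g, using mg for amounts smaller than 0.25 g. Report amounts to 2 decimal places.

Target volume = 385 mL = 0.385 L.
nicotinic acid: 0.158 mmol/L × 123.1 mg/mmol × 0.385 L = 7.49 mg
sodium citrate dihydrate: 14.6 mmol/L × 294.1 g/mol × 0.385 L ÷ 1000 = 1.65 g
sorbitol: 36 g/L × 0.385 L = 13.86 g

nicotinic acid 7.49 mg; sodium citrate dihydrate 1.65 g; sorbitol 13.86 g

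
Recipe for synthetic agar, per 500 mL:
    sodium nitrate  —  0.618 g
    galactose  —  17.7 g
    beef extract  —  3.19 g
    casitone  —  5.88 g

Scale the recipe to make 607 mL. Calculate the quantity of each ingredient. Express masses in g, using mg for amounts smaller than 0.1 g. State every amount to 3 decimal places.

Scale factor = 607 mL / 500 mL = 1.214.
sodium nitrate: 0.618 g × (607 mL / 500 mL) = 0.750 g
galactose: 17.7 g × (607 mL / 500 mL) = 21.488 g
beef extract: 3.19 g × (607 mL / 500 mL) = 3.873 g
casitone: 5.88 g × (607 mL / 500 mL) = 7.138 g

sodium nitrate 0.750 g; galactose 21.488 g; beef extract 3.873 g; casitone 7.138 g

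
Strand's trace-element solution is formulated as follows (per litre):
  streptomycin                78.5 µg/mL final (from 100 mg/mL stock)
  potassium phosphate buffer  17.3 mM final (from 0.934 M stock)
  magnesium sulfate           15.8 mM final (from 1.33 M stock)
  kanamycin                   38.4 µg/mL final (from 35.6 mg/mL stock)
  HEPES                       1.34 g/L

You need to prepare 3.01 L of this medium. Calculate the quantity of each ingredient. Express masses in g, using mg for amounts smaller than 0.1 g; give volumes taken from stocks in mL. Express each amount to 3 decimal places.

Working volume: 3.01 L.
streptomycin: C1V1 = C2V2 → 78.5 µg/mL × 3010 mL ÷ 100000 µg/mL = 2.363 mL
potassium phosphate buffer: C1V1 = C2V2 → 17.3 mM × 3010 mL ÷ 934 mM = 55.753 mL
magnesium sulfate: V = C2·V2/C1 = 15.8 mM × 3010 mL ÷ 1330 mM = 35.758 mL
kanamycin: dilute stock: 38.4 µg/mL × 3010 mL ÷ 35600 µg/mL = 3.247 mL
HEPES: 1.34 g/L × 3.01 L = 4.033 g

streptomycin 2.363 mL; potassium phosphate buffer 55.753 mL; magnesium sulfate 35.758 mL; kanamycin 3.247 mL; HEPES 4.033 g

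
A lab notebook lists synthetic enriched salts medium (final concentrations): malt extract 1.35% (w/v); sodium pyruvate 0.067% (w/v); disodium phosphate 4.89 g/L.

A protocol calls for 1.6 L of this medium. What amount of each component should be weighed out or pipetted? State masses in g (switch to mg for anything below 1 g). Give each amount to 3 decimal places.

malt extract 21.600 g; sodium pyruvate 1.072 g; disodium phosphate 7.824 g

Working volume: 1.6 L.
malt extract: 1.35 g per 100 mL × 1600 mL ÷ 100 = 21.600 g
sodium pyruvate: 0.067 g per 100 mL × 1600 mL ÷ 100 = 1.072 g
disodium phosphate: 4.89 g/L × 1.6 L = 7.824 g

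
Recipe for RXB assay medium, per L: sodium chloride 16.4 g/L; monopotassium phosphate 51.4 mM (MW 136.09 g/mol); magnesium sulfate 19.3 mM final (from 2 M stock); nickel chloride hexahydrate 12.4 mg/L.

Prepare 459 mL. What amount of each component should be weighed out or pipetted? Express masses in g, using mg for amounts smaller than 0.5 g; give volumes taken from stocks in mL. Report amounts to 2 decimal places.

Working volume: 459 mL = 0.459 L.
sodium chloride: 16.4 g/L × 0.459 L = 7.53 g
monopotassium phosphate: 51.4 mmol/L × 136.09 g/mol × 0.459 L ÷ 1000 = 3.21 g
magnesium sulfate: V = C2·V2/C1 = 19.3 mM × 459 mL ÷ 2000 mM = 4.43 mL
nickel chloride hexahydrate: 12.4 mg/L × 0.459 L = 5.69 mg

sodium chloride 7.53 g; monopotassium phosphate 3.21 g; magnesium sulfate 4.43 mL; nickel chloride hexahydrate 5.69 mg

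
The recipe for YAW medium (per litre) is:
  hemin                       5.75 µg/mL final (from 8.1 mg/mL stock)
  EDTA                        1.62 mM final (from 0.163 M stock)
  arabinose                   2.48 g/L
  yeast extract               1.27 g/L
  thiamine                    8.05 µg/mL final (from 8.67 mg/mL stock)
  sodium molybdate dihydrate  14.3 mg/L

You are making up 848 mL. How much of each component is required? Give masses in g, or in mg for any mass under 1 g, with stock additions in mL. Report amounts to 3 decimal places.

hemin 0.602 mL; EDTA 8.428 mL; arabinose 2.103 g; yeast extract 1.077 g; thiamine 0.787 mL; sodium molybdate dihydrate 12.126 mg

Working volume: 848 mL = 0.848 L.
hemin: V = C2·V2/C1 = 5.75 µg/mL × 848 mL ÷ 8100 µg/mL = 0.602 mL
EDTA: dilute stock: 1.62 mM × 848 mL ÷ 163 mM = 8.428 mL
arabinose: 2.48 g/L × 0.848 L = 2.103 g
yeast extract: 1.27 g/L × 0.848 L = 1.077 g
thiamine: dilute stock: 8.05 µg/mL × 848 mL ÷ 8670 µg/mL = 0.787 mL
sodium molybdate dihydrate: 14.3 mg/L × 0.848 L = 12.126 mg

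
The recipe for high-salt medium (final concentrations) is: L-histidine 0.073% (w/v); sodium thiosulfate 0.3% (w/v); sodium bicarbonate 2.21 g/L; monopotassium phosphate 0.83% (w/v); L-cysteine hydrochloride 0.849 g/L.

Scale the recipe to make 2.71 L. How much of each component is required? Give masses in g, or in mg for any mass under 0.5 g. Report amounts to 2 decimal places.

Scale factor relative to 1 L: 2.71.
L-histidine: 0.073 g per 100 mL × 2710 mL ÷ 100 = 1.98 g
sodium thiosulfate: 0.3 g per 100 mL × 2710 mL ÷ 100 = 8.13 g
sodium bicarbonate: 2.21 g/L × 2.71 L = 5.99 g
monopotassium phosphate: 0.83 g per 100 mL × 2710 mL ÷ 100 = 22.49 g
L-cysteine hydrochloride: 0.849 g/L × 2.71 L = 2.30 g

L-histidine 1.98 g; sodium thiosulfate 8.13 g; sodium bicarbonate 5.99 g; monopotassium phosphate 22.49 g; L-cysteine hydrochloride 2.30 g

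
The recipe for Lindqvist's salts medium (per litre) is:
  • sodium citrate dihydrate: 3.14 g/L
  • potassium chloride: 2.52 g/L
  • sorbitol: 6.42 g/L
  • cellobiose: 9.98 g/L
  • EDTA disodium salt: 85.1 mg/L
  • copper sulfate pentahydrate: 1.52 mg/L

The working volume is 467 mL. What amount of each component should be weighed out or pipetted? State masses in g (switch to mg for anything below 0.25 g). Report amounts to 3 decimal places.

Scale factor relative to 1 L: 0.467.
sodium citrate dihydrate: 3.14 g/L × 0.467 L = 1.466 g
potassium chloride: 2.52 g/L × 0.467 L = 1.177 g
sorbitol: 6.42 g/L × 0.467 L = 2.998 g
cellobiose: 9.98 g/L × 0.467 L = 4.661 g
EDTA disodium salt: 85.1 mg/L × 0.467 L = 39.742 mg
copper sulfate pentahydrate: 1.52 mg/L × 0.467 L = 0.710 mg

sodium citrate dihydrate 1.466 g; potassium chloride 1.177 g; sorbitol 2.998 g; cellobiose 4.661 g; EDTA disodium salt 39.742 mg; copper sulfate pentahydrate 0.710 mg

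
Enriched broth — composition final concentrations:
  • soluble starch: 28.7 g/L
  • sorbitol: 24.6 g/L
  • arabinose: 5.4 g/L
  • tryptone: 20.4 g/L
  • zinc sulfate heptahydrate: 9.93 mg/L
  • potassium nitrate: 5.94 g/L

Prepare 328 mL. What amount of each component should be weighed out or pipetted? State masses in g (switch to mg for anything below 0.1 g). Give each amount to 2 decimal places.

soluble starch 9.41 g; sorbitol 8.07 g; arabinose 1.77 g; tryptone 6.69 g; zinc sulfate heptahydrate 3.26 mg; potassium nitrate 1.95 g

Target volume = 328 mL = 0.328 L.
soluble starch: 28.7 g/L × 0.328 L = 9.41 g
sorbitol: 24.6 g/L × 0.328 L = 8.07 g
arabinose: 5.4 g/L × 0.328 L = 1.77 g
tryptone: 20.4 g/L × 0.328 L = 6.69 g
zinc sulfate heptahydrate: 9.93 mg/L × 0.328 L = 3.26 mg
potassium nitrate: 5.94 g/L × 0.328 L = 1.95 g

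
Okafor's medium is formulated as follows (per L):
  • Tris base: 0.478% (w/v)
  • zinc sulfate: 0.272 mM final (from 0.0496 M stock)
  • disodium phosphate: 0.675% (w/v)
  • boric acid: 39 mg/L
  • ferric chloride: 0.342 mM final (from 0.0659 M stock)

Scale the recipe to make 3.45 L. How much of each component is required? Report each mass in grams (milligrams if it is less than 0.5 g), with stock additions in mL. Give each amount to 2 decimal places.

Tris base 16.49 g; zinc sulfate 18.92 mL; disodium phosphate 23.29 g; boric acid 134.55 mg; ferric chloride 17.90 mL

Working volume: 3.45 L.
Tris base: 0.478% w/v = 4.78 g/L → 4.78 × 3.45 L = 16.49 g
zinc sulfate: dilute stock: 0.272 mM × 3450 mL ÷ 49.6 mM = 18.92 mL
disodium phosphate: 0.675% w/v = 6.75 g/L → 6.75 × 3.45 L = 23.29 g
boric acid: 39 mg/L × 3.45 L = 134.55 mg
ferric chloride: dilute stock: 0.342 mM × 3450 mL ÷ 65.9 mM = 17.90 mL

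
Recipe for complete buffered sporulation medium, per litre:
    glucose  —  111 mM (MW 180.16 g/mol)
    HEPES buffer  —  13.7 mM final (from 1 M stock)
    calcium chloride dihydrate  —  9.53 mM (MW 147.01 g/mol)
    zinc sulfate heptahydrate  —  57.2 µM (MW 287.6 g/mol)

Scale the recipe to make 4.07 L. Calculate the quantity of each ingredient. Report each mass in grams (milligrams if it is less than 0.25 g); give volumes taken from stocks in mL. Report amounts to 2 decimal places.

glucose 81.39 g; HEPES buffer 55.76 mL; calcium chloride dihydrate 5.70 g; zinc sulfate heptahydrate 66.95 mg

Scale factor relative to 1 L: 4.07.
glucose: 111 mmol/L × 180.16 g/mol × 4.07 L ÷ 1000 = 81.39 g
HEPES buffer: dilute stock: 13.7 mM × 4070 mL ÷ 1000 mM = 55.76 mL
calcium chloride dihydrate: 9.53 mmol/L × 147.01 g/mol × 4.07 L ÷ 1000 = 5.70 g
zinc sulfate heptahydrate: 57.2 µmol/L × 287.6 g/mol × 4.07 L ÷ 1000 = 66.95 mg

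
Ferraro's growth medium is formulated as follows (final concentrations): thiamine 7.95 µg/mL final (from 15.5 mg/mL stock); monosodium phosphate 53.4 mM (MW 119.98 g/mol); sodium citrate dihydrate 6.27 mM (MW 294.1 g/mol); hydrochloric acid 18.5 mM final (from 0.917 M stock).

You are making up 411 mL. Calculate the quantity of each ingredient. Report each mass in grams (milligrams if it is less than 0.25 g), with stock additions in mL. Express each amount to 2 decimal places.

Scale factor relative to 1 L: 0.411.
thiamine: V = C2·V2/C1 = 7.95 µg/mL × 411 mL ÷ 15500 µg/mL = 0.21 mL
monosodium phosphate: 53.4 mmol/L × 119.98 g/mol × 0.411 L ÷ 1000 = 2.63 g
sodium citrate dihydrate: 6.27 mmol/L × 294.1 g/mol × 0.411 L ÷ 1000 = 0.76 g
hydrochloric acid: V = C2·V2/C1 = 18.5 mM × 411 mL ÷ 917 mM = 8.29 mL

thiamine 0.21 mL; monosodium phosphate 2.63 g; sodium citrate dihydrate 0.76 g; hydrochloric acid 8.29 mL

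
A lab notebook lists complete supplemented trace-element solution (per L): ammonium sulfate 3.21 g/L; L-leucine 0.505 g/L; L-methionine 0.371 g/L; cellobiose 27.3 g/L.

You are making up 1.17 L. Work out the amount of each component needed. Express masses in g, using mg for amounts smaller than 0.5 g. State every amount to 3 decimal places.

Working volume: 1.17 L.
ammonium sulfate: 3.21 g/L × 1.17 L = 3.756 g
L-leucine: 0.505 g/L × 1.17 L = 0.591 g
L-methionine: 0.371 g/L × 1.17 L = 0.43407 g = 434.070 mg
cellobiose: 27.3 g/L × 1.17 L = 31.941 g

ammonium sulfate 3.756 g; L-leucine 0.591 g; L-methionine 434.070 mg; cellobiose 31.941 g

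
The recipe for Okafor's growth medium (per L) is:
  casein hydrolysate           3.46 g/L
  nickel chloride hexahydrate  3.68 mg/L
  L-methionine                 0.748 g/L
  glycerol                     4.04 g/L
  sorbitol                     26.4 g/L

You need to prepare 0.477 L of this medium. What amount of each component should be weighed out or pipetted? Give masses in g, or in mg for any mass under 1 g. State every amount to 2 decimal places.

casein hydrolysate 1.65 g; nickel chloride hexahydrate 1.76 mg; L-methionine 356.80 mg; glycerol 1.93 g; sorbitol 12.59 g

Scale factor relative to 1 L: 0.477.
casein hydrolysate: 3.46 g/L × 0.477 L = 1.65 g
nickel chloride hexahydrate: 3.68 mg/L × 0.477 L = 1.76 mg
L-methionine: 0.748 g/L × 0.477 L = 0.356796 g = 356.80 mg
glycerol: 4.04 g/L × 0.477 L = 1.93 g
sorbitol: 26.4 g/L × 0.477 L = 12.59 g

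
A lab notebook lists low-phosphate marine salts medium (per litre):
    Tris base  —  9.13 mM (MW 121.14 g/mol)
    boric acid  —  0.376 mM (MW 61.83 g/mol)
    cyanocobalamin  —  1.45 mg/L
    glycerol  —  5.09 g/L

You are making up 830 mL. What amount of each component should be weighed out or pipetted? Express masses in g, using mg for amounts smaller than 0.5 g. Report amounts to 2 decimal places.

Scale factor relative to 1 L: 0.83.
Tris base: 9.13 mmol/L × 121.14 g/mol × 0.83 L ÷ 1000 = 0.92 g
boric acid: 0.376 mmol/L × 61.83 mg/mmol × 0.83 L = 19.30 mg
cyanocobalamin: 1.45 mg/L × 0.83 L = 1.20 mg
glycerol: 5.09 g/L × 0.83 L = 4.22 g

Tris base 0.92 g; boric acid 19.30 mg; cyanocobalamin 1.20 mg; glycerol 4.22 g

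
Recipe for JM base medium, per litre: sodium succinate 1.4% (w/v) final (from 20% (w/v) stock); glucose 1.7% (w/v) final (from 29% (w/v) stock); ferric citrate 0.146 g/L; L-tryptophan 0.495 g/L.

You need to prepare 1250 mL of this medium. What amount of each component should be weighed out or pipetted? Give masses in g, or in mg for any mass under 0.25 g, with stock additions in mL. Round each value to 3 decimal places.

sodium succinate 87.500 mL; glucose 73.276 mL; ferric citrate 182.500 mg; L-tryptophan 0.619 g

Scale factor relative to 1 L: 1.25.
sodium succinate: dilute stock: 1.4% ÷ 20% × 1250 mL = 87.500 mL
glucose: V = C2·V2/C1 = 1.7% ÷ 29% × 1250 mL = 73.276 mL
ferric citrate: 0.146 g/L × 1.25 L = 0.1825 g = 182.500 mg
L-tryptophan: 0.495 g/L × 1.25 L = 0.619 g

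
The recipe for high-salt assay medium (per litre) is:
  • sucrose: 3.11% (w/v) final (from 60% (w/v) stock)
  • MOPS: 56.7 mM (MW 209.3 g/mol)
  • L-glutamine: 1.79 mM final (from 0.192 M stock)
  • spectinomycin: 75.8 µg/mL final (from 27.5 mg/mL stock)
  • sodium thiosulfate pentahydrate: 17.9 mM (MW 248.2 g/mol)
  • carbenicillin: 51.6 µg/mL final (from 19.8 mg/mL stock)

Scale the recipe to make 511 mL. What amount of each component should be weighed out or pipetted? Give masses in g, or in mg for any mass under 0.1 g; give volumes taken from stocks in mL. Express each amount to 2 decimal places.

Working volume: 511 mL = 0.511 L.
sucrose: dilute stock: 3.11% ÷ 60% × 511 mL = 26.49 mL
MOPS: 56.7 mmol/L × 209.3 g/mol × 0.511 L ÷ 1000 = 6.06 g
L-glutamine: dilute stock: 1.79 mM × 511 mL ÷ 192 mM = 4.76 mL
spectinomycin: C1V1 = C2V2 → 75.8 µg/mL × 511 mL ÷ 27500 µg/mL = 1.41 mL
sodium thiosulfate pentahydrate: 17.9 mmol/L × 248.2 g/mol × 0.511 L ÷ 1000 = 2.27 g
carbenicillin: V = C2·V2/C1 = 51.6 µg/mL × 511 mL ÷ 19800 µg/mL = 1.33 mL

sucrose 26.49 mL; MOPS 6.06 g; L-glutamine 4.76 mL; spectinomycin 1.41 mL; sodium thiosulfate pentahydrate 2.27 g; carbenicillin 1.33 mL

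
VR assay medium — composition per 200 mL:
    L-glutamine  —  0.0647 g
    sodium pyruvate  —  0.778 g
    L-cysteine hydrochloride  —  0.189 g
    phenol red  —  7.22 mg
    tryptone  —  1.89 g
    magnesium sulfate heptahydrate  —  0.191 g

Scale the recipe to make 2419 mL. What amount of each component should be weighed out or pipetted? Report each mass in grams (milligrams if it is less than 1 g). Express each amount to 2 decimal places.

L-glutamine 782.55 mg; sodium pyruvate 9.41 g; L-cysteine hydrochloride 2.29 g; phenol red 87.33 mg; tryptone 22.86 g; magnesium sulfate heptahydrate 2.31 g

Ratio of target to recipe volume: 2419 / 200 = 12.095.
L-glutamine: 0.0647 g × (2419 mL / 200 mL) = 0.782546 g = 782.55 mg
sodium pyruvate: 0.778 g × (2419 mL / 200 mL) = 9.41 g
L-cysteine hydrochloride: 0.189 g × (2419 mL / 200 mL) = 2.29 g
phenol red: 7.22 mg × (2419 mL / 200 mL) = 87.33 mg
tryptone: 1.89 g × (2419 mL / 200 mL) = 22.86 g
magnesium sulfate heptahydrate: 0.191 g × (2419 mL / 200 mL) = 2.31 g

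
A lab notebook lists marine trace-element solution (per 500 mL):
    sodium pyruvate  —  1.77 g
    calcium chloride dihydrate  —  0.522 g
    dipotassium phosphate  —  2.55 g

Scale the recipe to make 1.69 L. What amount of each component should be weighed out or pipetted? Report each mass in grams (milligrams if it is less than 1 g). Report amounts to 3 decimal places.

Ratio of target to recipe volume: 1690 / 500 = 3.38.
sodium pyruvate: 1.77 g × (1690 mL / 500 mL) = 5.983 g
calcium chloride dihydrate: 0.522 g × (1690 mL / 500 mL) = 1.764 g
dipotassium phosphate: 2.55 g × (1690 mL / 500 mL) = 8.619 g

sodium pyruvate 5.983 g; calcium chloride dihydrate 1.764 g; dipotassium phosphate 8.619 g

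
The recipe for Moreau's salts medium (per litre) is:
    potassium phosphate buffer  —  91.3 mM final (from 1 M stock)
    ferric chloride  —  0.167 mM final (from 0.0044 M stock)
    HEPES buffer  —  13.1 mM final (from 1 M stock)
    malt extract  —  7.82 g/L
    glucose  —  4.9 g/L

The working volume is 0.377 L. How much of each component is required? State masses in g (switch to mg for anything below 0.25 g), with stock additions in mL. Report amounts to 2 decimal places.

Scale factor relative to 1 L: 0.377.
potassium phosphate buffer: C1V1 = C2V2 → 91.3 mM × 377 mL ÷ 1000 mM = 34.42 mL
ferric chloride: C1V1 = C2V2 → 0.167 mM × 377 mL ÷ 4.4 mM = 14.31 mL
HEPES buffer: C1V1 = C2V2 → 13.1 mM × 377 mL ÷ 1000 mM = 4.94 mL
malt extract: 7.82 g/L × 0.377 L = 2.95 g
glucose: 4.9 g/L × 0.377 L = 1.85 g

potassium phosphate buffer 34.42 mL; ferric chloride 14.31 mL; HEPES buffer 4.94 mL; malt extract 2.95 g; glucose 1.85 g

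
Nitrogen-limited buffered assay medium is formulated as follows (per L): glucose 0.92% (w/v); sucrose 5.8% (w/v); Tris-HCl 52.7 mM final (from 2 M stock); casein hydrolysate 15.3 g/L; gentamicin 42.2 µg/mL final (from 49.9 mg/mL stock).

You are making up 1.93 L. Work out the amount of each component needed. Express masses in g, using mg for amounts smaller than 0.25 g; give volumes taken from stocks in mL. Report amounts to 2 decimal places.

glucose 17.76 g; sucrose 111.94 g; Tris-HCl 50.86 mL; casein hydrolysate 29.53 g; gentamicin 1.63 mL

Working volume: 1.93 L.
glucose: 0.92% w/v = 9.2 g/L → 9.2 × 1.93 L = 17.76 g
sucrose: 5.8 g per 100 mL × 1930 mL ÷ 100 = 111.94 g
Tris-HCl: dilute stock: 52.7 mM × 1930 mL ÷ 2000 mM = 50.86 mL
casein hydrolysate: 15.3 g/L × 1.93 L = 29.53 g
gentamicin: C1V1 = C2V2 → 42.2 µg/mL × 1930 mL ÷ 49900 µg/mL = 1.63 mL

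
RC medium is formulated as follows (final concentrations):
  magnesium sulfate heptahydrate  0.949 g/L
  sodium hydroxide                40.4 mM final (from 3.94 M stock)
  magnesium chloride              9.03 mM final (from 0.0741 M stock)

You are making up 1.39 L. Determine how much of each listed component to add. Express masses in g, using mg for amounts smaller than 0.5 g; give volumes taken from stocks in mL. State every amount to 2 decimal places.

Scale factor relative to 1 L: 1.39.
magnesium sulfate heptahydrate: 0.949 g/L × 1.39 L = 1.32 g
sodium hydroxide: C1V1 = C2V2 → 40.4 mM × 1390 mL ÷ 3940 mM = 14.25 mL
magnesium chloride: dilute stock: 9.03 mM × 1390 mL ÷ 74.1 mM = 169.39 mL

magnesium sulfate heptahydrate 1.32 g; sodium hydroxide 14.25 mL; magnesium chloride 169.39 mL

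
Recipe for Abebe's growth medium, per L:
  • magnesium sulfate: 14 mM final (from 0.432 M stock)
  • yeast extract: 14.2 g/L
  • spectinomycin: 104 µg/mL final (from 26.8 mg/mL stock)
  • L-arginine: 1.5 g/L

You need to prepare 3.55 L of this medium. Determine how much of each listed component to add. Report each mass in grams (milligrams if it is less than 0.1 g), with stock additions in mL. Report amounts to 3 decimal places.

Scale factor relative to 1 L: 3.55.
magnesium sulfate: C1V1 = C2V2 → 14 mM × 3550 mL ÷ 432 mM = 115.046 mL
yeast extract: 14.2 g/L × 3.55 L = 50.410 g
spectinomycin: V = C2·V2/C1 = 104 µg/mL × 3550 mL ÷ 26800 µg/mL = 13.776 mL
L-arginine: 1.5 g/L × 3.55 L = 5.325 g

magnesium sulfate 115.046 mL; yeast extract 50.410 g; spectinomycin 13.776 mL; L-arginine 5.325 g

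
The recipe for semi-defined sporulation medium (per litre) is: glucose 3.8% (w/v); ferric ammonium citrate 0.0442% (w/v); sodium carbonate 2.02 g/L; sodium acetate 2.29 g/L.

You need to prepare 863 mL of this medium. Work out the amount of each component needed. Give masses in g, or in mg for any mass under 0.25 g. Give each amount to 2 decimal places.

glucose 32.79 g; ferric ammonium citrate 0.38 g; sodium carbonate 1.74 g; sodium acetate 1.98 g

Working volume: 863 mL = 0.863 L.
glucose: 3.8% w/v = 38 g/L → 38 × 0.863 L = 32.79 g
ferric ammonium citrate: 0.0442% w/v = 0.442 g/L → 0.442 × 0.863 L = 0.38 g
sodium carbonate: 2.02 g/L × 0.863 L = 1.74 g
sodium acetate: 2.29 g/L × 0.863 L = 1.98 g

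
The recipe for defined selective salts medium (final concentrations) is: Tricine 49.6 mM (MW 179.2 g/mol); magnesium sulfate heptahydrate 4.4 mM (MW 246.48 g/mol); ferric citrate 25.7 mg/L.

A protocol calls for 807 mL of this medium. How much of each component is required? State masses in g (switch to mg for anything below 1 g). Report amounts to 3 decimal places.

Scale factor relative to 1 L: 0.807.
Tricine: 49.6 mmol/L × 179.2 g/mol × 0.807 L ÷ 1000 = 7.173 g
magnesium sulfate heptahydrate: 4.4 mmol/L × 246.48 mg/mmol × 0.807 L = 875.201 mg
ferric citrate: 25.7 mg/L × 0.807 L = 20.740 mg

Tricine 7.173 g; magnesium sulfate heptahydrate 875.201 mg; ferric citrate 20.740 mg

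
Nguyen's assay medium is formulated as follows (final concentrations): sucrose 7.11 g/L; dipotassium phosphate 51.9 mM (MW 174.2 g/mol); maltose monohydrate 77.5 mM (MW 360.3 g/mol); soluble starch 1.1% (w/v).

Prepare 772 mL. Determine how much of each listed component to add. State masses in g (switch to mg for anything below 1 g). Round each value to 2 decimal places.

sucrose 5.49 g; dipotassium phosphate 6.98 g; maltose monohydrate 21.56 g; soluble starch 8.49 g

Working volume: 772 mL = 0.772 L.
sucrose: 7.11 g/L × 0.772 L = 5.49 g
dipotassium phosphate: 51.9 mmol/L × 174.2 g/mol × 0.772 L ÷ 1000 = 6.98 g
maltose monohydrate: 77.5 mmol/L × 360.3 g/mol × 0.772 L ÷ 1000 = 21.56 g
soluble starch: 1.1 g per 100 mL × 772 mL ÷ 100 = 8.49 g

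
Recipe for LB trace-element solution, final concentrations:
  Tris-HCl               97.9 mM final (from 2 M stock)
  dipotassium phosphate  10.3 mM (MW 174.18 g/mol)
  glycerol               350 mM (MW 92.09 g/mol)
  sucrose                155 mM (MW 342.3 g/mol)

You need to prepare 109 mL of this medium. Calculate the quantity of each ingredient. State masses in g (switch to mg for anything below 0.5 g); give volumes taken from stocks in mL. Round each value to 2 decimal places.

Tris-HCl 5.34 mL; dipotassium phosphate 195.55 mg; glycerol 3.51 g; sucrose 5.78 g

Scale factor relative to 1 L: 0.109.
Tris-HCl: C1V1 = C2V2 → 97.9 mM × 109 mL ÷ 2000 mM = 5.34 mL
dipotassium phosphate: 10.3 mmol/L × 174.18 mg/mmol × 0.109 L = 195.55 mg
glycerol: 350 mmol/L × 92.09 g/mol × 0.109 L ÷ 1000 = 3.51 g
sucrose: 155 mmol/L × 342.3 g/mol × 0.109 L ÷ 1000 = 5.78 g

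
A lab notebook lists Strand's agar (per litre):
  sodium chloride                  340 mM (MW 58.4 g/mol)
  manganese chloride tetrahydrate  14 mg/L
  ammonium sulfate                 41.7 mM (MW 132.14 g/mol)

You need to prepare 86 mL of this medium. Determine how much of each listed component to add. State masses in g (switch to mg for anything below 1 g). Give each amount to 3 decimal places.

Target volume = 86 mL = 0.086 L.
sodium chloride: 340 mmol/L × 58.4 g/mol × 0.086 L ÷ 1000 = 1.708 g
manganese chloride tetrahydrate: 14 mg/L × 0.086 L = 1.204 mg
ammonium sulfate: 41.7 mmol/L × 132.14 mg/mmol × 0.086 L = 473.880 mg

sodium chloride 1.708 g; manganese chloride tetrahydrate 1.204 mg; ammonium sulfate 473.880 mg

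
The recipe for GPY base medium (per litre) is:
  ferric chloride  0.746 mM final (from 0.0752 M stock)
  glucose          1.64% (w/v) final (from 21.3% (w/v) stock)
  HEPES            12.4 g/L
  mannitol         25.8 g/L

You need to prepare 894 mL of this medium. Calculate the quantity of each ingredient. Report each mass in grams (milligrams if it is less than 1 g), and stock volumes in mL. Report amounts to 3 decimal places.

Target volume = 894 mL = 0.894 L.
ferric chloride: C1V1 = C2V2 → 0.746 mM × 894 mL ÷ 75.2 mM = 8.869 mL
glucose: C1V1 = C2V2 → 1.64% ÷ 21.3% × 894 mL = 68.834 mL
HEPES: 12.4 g/L × 0.894 L = 11.086 g
mannitol: 25.8 g/L × 0.894 L = 23.065 g

ferric chloride 8.869 mL; glucose 68.834 mL; HEPES 11.086 g; mannitol 23.065 g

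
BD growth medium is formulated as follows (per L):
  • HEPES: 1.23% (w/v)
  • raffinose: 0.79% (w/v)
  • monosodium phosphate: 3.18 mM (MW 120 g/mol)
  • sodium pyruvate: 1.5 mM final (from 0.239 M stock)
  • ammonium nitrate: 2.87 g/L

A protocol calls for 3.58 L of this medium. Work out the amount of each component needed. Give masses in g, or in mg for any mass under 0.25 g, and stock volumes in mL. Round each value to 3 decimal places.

HEPES 44.034 g; raffinose 28.282 g; monosodium phosphate 1.366 g; sodium pyruvate 22.469 mL; ammonium nitrate 10.275 g

Scale factor relative to 1 L: 3.58.
HEPES: 1.23% w/v = 12.3 g/L → 12.3 × 3.58 L = 44.034 g
raffinose: 0.79% w/v = 7.9 g/L → 7.9 × 3.58 L = 28.282 g
monosodium phosphate: 3.18 mmol/L × 120 g/mol × 3.58 L ÷ 1000 = 1.366 g
sodium pyruvate: V = C2·V2/C1 = 1.5 mM × 3580 mL ÷ 239 mM = 22.469 mL
ammonium nitrate: 2.87 g/L × 3.58 L = 10.275 g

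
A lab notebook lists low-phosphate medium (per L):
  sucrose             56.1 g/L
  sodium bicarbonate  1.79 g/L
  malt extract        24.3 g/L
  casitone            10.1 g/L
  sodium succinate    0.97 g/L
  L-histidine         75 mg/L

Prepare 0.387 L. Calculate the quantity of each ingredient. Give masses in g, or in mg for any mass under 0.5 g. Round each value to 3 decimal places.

Scale factor relative to 1 L: 0.387.
sucrose: 56.1 g/L × 0.387 L = 21.711 g
sodium bicarbonate: 1.79 g/L × 0.387 L = 0.693 g
malt extract: 24.3 g/L × 0.387 L = 9.404 g
casitone: 10.1 g/L × 0.387 L = 3.909 g
sodium succinate: 0.97 g/L × 0.387 L = 0.37539 g = 375.390 mg
L-histidine: 75 mg/L × 0.387 L = 29.025 mg

sucrose 21.711 g; sodium bicarbonate 0.693 g; malt extract 9.404 g; casitone 3.909 g; sodium succinate 375.390 mg; L-histidine 29.025 mg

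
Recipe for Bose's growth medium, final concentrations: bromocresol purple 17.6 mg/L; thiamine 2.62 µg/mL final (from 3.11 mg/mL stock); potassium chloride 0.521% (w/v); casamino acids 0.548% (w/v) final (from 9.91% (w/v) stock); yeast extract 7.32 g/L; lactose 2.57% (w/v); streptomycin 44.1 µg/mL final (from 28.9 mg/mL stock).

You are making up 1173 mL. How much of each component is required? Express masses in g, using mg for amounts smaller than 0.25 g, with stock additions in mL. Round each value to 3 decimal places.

bromocresol purple 20.645 mg; thiamine 0.988 mL; potassium chloride 6.111 g; casamino acids 64.864 mL; yeast extract 8.586 g; lactose 30.146 g; streptomycin 1.790 mL

Target volume = 1173 mL = 1.173 L.
bromocresol purple: 17.6 mg/L × 1.173 L = 20.645 mg
thiamine: V = C2·V2/C1 = 2.62 µg/mL × 1173 mL ÷ 3110 µg/mL = 0.988 mL
potassium chloride: 0.521 g per 100 mL × 1173 mL ÷ 100 = 6.111 g
casamino acids: V = C2·V2/C1 = 0.548% ÷ 9.91% × 1173 mL = 64.864 mL
yeast extract: 7.32 g/L × 1.173 L = 8.586 g
lactose: 2.57 g per 100 mL × 1173 mL ÷ 100 = 30.146 g
streptomycin: V = C2·V2/C1 = 44.1 µg/mL × 1173 mL ÷ 28900 µg/mL = 1.790 mL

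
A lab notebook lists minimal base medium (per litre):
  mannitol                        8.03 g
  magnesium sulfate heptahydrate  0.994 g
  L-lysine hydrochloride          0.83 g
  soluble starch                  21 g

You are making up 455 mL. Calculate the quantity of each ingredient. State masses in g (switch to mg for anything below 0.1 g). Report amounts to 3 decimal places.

mannitol 3.654 g; magnesium sulfate heptahydrate 0.452 g; L-lysine hydrochloride 0.378 g; soluble starch 9.555 g

Ratio of target to recipe volume: 455 / 1000 = 0.455.
mannitol: 8.03 g × (455 mL / 1000 mL) = 3.654 g
magnesium sulfate heptahydrate: 0.994 g × (455 mL / 1000 mL) = 0.452 g
L-lysine hydrochloride: 0.83 g × (455 mL / 1000 mL) = 0.378 g
soluble starch: 21 g × (455 mL / 1000 mL) = 9.555 g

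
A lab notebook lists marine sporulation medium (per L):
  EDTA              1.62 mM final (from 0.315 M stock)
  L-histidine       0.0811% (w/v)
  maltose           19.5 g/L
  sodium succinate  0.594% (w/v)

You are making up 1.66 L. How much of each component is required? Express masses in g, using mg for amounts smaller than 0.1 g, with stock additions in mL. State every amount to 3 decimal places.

EDTA 8.537 mL; L-histidine 1.346 g; maltose 32.370 g; sodium succinate 9.860 g

Scale factor relative to 1 L: 1.66.
EDTA: dilute stock: 1.62 mM × 1660 mL ÷ 315 mM = 8.537 mL
L-histidine: 0.0811% w/v = 0.811 g/L → 0.811 × 1.66 L = 1.346 g
maltose: 19.5 g/L × 1.66 L = 32.370 g
sodium succinate: 0.594 g per 100 mL × 1660 mL ÷ 100 = 9.860 g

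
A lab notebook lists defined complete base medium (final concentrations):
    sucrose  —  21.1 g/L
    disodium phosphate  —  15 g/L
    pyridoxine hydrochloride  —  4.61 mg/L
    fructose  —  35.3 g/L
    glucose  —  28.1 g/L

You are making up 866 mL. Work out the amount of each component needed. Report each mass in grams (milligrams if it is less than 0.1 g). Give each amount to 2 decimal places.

Working volume: 866 mL = 0.866 L.
sucrose: 21.1 g/L × 0.866 L = 18.27 g
disodium phosphate: 15 g/L × 0.866 L = 12.99 g
pyridoxine hydrochloride: 4.61 mg/L × 0.866 L = 3.99 mg
fructose: 35.3 g/L × 0.866 L = 30.57 g
glucose: 28.1 g/L × 0.866 L = 24.33 g

sucrose 18.27 g; disodium phosphate 12.99 g; pyridoxine hydrochloride 3.99 mg; fructose 30.57 g; glucose 24.33 g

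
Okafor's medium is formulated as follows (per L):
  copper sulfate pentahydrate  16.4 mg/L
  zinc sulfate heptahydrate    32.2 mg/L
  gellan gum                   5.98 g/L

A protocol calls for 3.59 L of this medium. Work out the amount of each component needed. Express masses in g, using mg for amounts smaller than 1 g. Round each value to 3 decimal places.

copper sulfate pentahydrate 58.876 mg; zinc sulfate heptahydrate 115.598 mg; gellan gum 21.468 g

Scale factor relative to 1 L: 3.59.
copper sulfate pentahydrate: 16.4 mg/L × 3.59 L = 58.876 mg
zinc sulfate heptahydrate: 32.2 mg/L × 3.59 L = 115.598 mg
gellan gum: 5.98 g/L × 3.59 L = 21.468 g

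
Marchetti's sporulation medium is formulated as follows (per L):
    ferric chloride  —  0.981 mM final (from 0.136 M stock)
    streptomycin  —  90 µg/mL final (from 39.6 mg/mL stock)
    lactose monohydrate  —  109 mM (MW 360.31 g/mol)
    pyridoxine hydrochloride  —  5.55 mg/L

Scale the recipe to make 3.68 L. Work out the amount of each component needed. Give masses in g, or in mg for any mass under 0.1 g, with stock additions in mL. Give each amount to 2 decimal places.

ferric chloride 26.54 mL; streptomycin 8.36 mL; lactose monohydrate 144.53 g; pyridoxine hydrochloride 20.42 mg

Scale factor relative to 1 L: 3.68.
ferric chloride: dilute stock: 0.981 mM × 3680 mL ÷ 136 mM = 26.54 mL
streptomycin: C1V1 = C2V2 → 90 µg/mL × 3680 mL ÷ 39600 µg/mL = 8.36 mL
lactose monohydrate: 109 mmol/L × 360.31 g/mol × 3.68 L ÷ 1000 = 144.53 g
pyridoxine hydrochloride: 5.55 mg/L × 3.68 L = 20.42 mg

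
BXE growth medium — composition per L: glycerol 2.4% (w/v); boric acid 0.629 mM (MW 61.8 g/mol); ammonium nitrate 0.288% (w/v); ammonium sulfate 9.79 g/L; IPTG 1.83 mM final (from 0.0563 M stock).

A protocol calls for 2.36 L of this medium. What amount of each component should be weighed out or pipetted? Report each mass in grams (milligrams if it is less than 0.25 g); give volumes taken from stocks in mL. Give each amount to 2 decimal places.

Working volume: 2.36 L.
glycerol: 2.4 g per 100 mL × 2360 mL ÷ 100 = 56.64 g
boric acid: 0.629 mmol/L × 61.8 mg/mmol × 2.36 L = 91.74 mg
ammonium nitrate: 0.288 g per 100 mL × 2360 mL ÷ 100 = 6.80 g
ammonium sulfate: 9.79 g/L × 2.36 L = 23.10 g
IPTG: V = C2·V2/C1 = 1.83 mM × 2360 mL ÷ 56.3 mM = 76.71 mL

glycerol 56.64 g; boric acid 91.74 mg; ammonium nitrate 6.80 g; ammonium sulfate 23.10 g; IPTG 76.71 mL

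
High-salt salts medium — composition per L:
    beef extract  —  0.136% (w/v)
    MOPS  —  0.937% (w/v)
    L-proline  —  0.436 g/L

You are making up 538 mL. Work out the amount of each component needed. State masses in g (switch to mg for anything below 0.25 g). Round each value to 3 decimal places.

Working volume: 538 mL = 0.538 L.
beef extract: 0.136 g per 100 mL × 538 mL ÷ 100 = 0.732 g
MOPS: 0.937% w/v = 9.37 g/L → 9.37 × 0.538 L = 5.041 g
L-proline: 0.436 g/L × 0.538 L = 0.234568 g = 234.568 mg

beef extract 0.732 g; MOPS 5.041 g; L-proline 234.568 mg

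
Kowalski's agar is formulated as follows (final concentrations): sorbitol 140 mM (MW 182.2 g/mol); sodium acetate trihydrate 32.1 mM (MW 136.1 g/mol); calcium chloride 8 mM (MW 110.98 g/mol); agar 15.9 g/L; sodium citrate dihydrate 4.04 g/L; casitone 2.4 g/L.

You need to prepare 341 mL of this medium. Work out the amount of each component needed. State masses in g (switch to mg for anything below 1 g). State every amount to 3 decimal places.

Working volume: 341 mL = 0.341 L.
sorbitol: 140 mmol/L × 182.2 g/mol × 0.341 L ÷ 1000 = 8.698 g
sodium acetate trihydrate: 32.1 mmol/L × 136.1 g/mol × 0.341 L ÷ 1000 = 1.490 g
calcium chloride: 8 mmol/L × 110.98 mg/mmol × 0.341 L = 302.753 mg
agar: 15.9 g/L × 0.341 L = 5.422 g
sodium citrate dihydrate: 4.04 g/L × 0.341 L = 1.378 g
casitone: 2.4 g/L × 0.341 L = 0.8184 g = 818.400 mg

sorbitol 8.698 g; sodium acetate trihydrate 1.490 g; calcium chloride 302.753 mg; agar 5.422 g; sodium citrate dihydrate 1.378 g; casitone 818.400 mg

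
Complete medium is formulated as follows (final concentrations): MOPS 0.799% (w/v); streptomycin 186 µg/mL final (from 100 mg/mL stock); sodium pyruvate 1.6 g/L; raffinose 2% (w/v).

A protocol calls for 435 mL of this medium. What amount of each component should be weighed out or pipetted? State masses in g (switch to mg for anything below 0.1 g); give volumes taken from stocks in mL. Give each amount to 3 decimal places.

MOPS 3.476 g; streptomycin 0.809 mL; sodium pyruvate 0.696 g; raffinose 8.700 g

Working volume: 435 mL = 0.435 L.
MOPS: 0.799% w/v = 7.99 g/L → 7.99 × 0.435 L = 3.476 g
streptomycin: V = C2·V2/C1 = 186 µg/mL × 435 mL ÷ 100000 µg/mL = 0.809 mL
sodium pyruvate: 1.6 g/L × 0.435 L = 0.696 g
raffinose: 2% w/v = 20 g/L → 20 × 0.435 L = 8.700 g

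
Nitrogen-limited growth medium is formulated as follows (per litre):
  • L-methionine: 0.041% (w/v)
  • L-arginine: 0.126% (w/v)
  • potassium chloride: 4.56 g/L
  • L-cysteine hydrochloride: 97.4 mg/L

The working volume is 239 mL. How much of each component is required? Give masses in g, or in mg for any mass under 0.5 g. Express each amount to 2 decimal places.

Scale factor relative to 1 L: 0.239.
L-methionine: 0.041 g per 100 mL × 239 mL ÷ 100 = 0.09799 g = 97.99 mg
L-arginine: 0.126% w/v = 1.26 g/L → 1.26 × 0.239 L = 0.30114 g = 301.14 mg
potassium chloride: 4.56 g/L × 0.239 L = 1.09 g
L-cysteine hydrochloride: 97.4 mg/L × 0.239 L = 23.28 mg

L-methionine 97.99 mg; L-arginine 301.14 mg; potassium chloride 1.09 g; L-cysteine hydrochloride 23.28 mg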